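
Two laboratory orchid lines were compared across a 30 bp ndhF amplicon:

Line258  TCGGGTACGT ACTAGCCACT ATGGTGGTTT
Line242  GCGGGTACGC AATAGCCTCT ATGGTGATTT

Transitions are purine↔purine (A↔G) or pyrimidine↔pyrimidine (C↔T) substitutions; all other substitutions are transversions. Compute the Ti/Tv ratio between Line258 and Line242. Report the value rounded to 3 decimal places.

0.667

Differing sites — 1:T/G (Tv); 10:T/C (Ti); 12:C/A (Tv); 18:A/T (Tv); 27:G/A (Ti).
Of the 5 differences, 2 transitions and 3 transversions, so Ti/Tv = 2/3 = 0.667.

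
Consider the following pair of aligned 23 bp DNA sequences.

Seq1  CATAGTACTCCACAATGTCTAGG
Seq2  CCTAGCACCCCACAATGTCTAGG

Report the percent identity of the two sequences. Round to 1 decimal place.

Mismatches occur at site 2 (A/C), site 6 (T/C), site 9 (T/C).
20 of the 23 sites match, so the percent identity is 20/23 × 100 = 87.0%.

87.0%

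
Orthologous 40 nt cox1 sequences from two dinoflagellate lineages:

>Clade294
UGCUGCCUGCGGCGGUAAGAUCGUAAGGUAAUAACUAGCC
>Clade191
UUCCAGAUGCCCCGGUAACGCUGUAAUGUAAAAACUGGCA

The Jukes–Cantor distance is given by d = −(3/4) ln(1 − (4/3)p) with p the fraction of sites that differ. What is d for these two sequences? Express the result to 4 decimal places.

The sequences differ at positions 2 (G/U), 4 (U/C), 5 (G/A), 6 (C/G), 7 (C/A), 11 (G/C), 12 (G/C), 19 (G/C), 20 (A/G), 21 (U/C), 22 (C/U), 27 (G/U), 32 (U/A), 37 (A/G), 40 (C/A).
p = 15/40 = 0.375000.
d = −0.75 · ln(1 − (4/3)·0.375000) = −0.75 · ln(0.500000) = −0.75 · (-0.693147) = 0.5199.

0.5199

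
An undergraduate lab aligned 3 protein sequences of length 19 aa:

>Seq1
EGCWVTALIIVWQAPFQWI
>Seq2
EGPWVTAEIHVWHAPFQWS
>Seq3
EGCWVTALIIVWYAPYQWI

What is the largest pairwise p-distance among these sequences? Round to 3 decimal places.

Pairwise Hamming distances:
  Seq1 vs Seq2: 5
  Seq1 vs Seq3: 2
  Seq2 vs Seq3: 6
The largest is 6 mismatches, between Seq2 and Seq3; p = 6/19 = 0.316.

0.316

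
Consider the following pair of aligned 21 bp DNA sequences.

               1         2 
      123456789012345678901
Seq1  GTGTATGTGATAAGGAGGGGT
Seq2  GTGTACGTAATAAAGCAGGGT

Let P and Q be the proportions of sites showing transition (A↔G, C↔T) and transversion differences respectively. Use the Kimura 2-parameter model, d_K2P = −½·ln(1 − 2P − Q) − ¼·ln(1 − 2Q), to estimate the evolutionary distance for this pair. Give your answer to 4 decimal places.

0.3048

The sequences differ at positions 6 (T/C, transition), 9 (G/A, transition), 14 (G/A, transition), 16 (A/C, transversion), 17 (G/A, transition).
Of the 5 differences, 4 transitions and 1 transversion over 21 sites: P = 4/21 = 0.190476, Q = 1/21 = 0.047619.
d = −0.5·ln(0.571429) − 0.25·ln(0.904762) = −0.5·(-0.559615) − 0.25·(-0.100083) = 0.3048.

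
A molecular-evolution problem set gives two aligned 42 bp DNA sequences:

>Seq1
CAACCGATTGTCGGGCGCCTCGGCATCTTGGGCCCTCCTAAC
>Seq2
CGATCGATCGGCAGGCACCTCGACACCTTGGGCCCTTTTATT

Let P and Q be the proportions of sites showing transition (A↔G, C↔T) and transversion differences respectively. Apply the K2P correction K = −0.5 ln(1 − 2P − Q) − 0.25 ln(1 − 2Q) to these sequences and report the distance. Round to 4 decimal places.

Differing sites — 2:A/G (Ti); 4:C/T (Ti); 9:T/C (Ti); 11:T/G (Tv); 13:G/A (Ti); 17:G/A (Ti); 23:G/A (Ti); 26:T/C (Ti); 37:C/T (Ti); 38:C/T (Ti); 41:A/T (Tv); 42:C/T (Ti).
Of the 12 differences, 10 transitions and 2 transversions over 42 sites: P = 10/42 = 0.238095, Q = 2/42 = 0.047619.
d = −0.5·ln(0.476191) − 0.25·ln(0.904762) = −0.5·(-0.741936) − 0.25·(-0.100083) = 0.3960.

0.3960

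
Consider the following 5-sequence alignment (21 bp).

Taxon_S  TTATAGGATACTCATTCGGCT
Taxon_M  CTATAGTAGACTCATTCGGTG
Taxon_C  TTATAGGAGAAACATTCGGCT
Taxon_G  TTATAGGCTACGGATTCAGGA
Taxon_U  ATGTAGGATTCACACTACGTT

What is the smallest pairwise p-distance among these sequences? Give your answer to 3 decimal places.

0.143

Pairwise Hamming distances:
  Taxon_S vs Taxon_M: 5
  Taxon_S vs Taxon_C: 3
  Taxon_S vs Taxon_G: 6
  Taxon_S vs Taxon_U: 8
  Taxon_M vs Taxon_C: 6
  Taxon_M vs Taxon_G: 9
  Taxon_M vs Taxon_U: 10
  Taxon_C vs Taxon_G: 8
  Taxon_C vs Taxon_U: 9
  Taxon_G vs Taxon_U: 11
The smallest is 3 mismatches, between Taxon_S and Taxon_C; p = 3/21 = 0.143.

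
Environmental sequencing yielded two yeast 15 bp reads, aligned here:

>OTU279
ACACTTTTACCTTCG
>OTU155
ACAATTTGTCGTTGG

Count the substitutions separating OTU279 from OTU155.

5

Differing sites — 4:C/A; 8:T/G; 9:A/T; 11:C/G; 14:C/G.
That gives 5 mismatches out of 15 aligned sites, so the Hamming distance is 5.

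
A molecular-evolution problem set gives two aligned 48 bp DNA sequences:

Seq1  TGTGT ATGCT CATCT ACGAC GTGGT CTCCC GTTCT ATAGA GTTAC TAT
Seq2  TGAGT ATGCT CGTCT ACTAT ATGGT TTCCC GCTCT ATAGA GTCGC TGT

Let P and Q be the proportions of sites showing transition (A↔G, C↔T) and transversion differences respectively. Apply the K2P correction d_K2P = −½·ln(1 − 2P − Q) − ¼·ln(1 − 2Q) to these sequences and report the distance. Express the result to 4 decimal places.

0.2568

Mismatches occur at site 3 (T↔A, transversion), site 12 (A↔G, transition), site 18 (G↔T, transversion), site 20 (C↔T, transition), site 21 (G↔A, transition), site 26 (C↔T, transition), site 32 (T↔C, transition), site 43 (T↔C, transition), site 44 (A↔G, transition), site 47 (A↔G, transition).
Of the 10 differences, 8 transitions and 2 transversions over 48 sites: P = 8/48 = 0.166667, Q = 2/48 = 0.041667.
d = −0.5·ln(0.624999) − 0.25·ln(0.916666) = −0.5·(-0.470005) − 0.25·(-0.087012) = 0.2568.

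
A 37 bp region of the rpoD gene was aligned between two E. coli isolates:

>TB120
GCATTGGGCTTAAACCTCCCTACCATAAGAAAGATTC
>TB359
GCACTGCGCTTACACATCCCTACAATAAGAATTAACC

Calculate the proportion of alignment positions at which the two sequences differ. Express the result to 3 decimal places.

0.243

Differing sites — 4:T/C; 7:G/C; 13:A/C; 16:C/A; 24:C/A; 32:A/T; 33:G/T; 35:T/A; 36:T/C.
There are 9 differences over 37 sites, so p = 9/37 = 0.243.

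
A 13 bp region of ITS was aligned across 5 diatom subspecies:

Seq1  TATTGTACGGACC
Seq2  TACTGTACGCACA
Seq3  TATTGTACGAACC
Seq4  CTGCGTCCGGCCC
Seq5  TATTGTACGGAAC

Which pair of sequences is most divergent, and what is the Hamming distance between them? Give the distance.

8

Pairwise Hamming distances:
  Seq1 vs Seq2: 3
  Seq1 vs Seq3: 1
  Seq1 vs Seq4: 6
  Seq1 vs Seq5: 1
  Seq2 vs Seq3: 3
  Seq2 vs Seq4: 8
  Seq2 vs Seq5: 4
  Seq3 vs Seq4: 7
  Seq3 vs Seq5: 2
  Seq4 vs Seq5: 7
The largest is 8, between Seq2 and Seq4.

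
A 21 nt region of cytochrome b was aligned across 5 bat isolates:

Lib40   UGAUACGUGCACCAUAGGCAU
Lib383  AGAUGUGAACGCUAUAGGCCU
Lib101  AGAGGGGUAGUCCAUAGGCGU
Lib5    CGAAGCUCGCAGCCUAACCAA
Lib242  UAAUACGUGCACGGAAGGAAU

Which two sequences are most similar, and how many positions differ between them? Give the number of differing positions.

Pairwise Hamming distances:
  Lib40 vs Lib383: 8
  Lib40 vs Lib101: 8
  Lib40 vs Lib5: 10
  Lib40 vs Lib242: 5
  Lib383 vs Lib101: 7
  Lib383 vs Lib5: 14
  Lib383 vs Lib242: 12
  Lib101 vs Lib5: 14
  Lib101 vs Lib242: 13
  Lib5 vs Lib242: 14
The smallest is 5, between Lib40 and Lib242.

5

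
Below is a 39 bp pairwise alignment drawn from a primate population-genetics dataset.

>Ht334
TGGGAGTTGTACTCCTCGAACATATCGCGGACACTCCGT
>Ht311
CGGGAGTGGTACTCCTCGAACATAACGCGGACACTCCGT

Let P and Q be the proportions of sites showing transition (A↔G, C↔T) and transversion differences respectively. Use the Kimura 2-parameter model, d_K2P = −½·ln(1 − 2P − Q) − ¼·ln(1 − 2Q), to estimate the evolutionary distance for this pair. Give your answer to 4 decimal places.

0.0812

Differing sites — 1:T/C (Ti); 8:T/G (Tv); 25:T/A (Tv).
Of the 3 differences, 1 transition and 2 transversions over 39 sites: P = 1/39 = 0.025641, Q = 2/39 = 0.051282.
d = −0.5·ln(0.897436) − 0.25·ln(0.897436) = −0.5·(-0.108213) − 0.25·(-0.108213) = 0.0812.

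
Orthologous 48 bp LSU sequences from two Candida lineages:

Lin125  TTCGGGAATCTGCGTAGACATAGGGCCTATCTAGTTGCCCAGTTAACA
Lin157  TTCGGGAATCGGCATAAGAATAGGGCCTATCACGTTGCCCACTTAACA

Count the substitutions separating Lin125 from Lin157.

8

Differing sites — 11:T/G; 14:G/A; 17:G/A; 18:A/G; 19:C/A; 32:T/A; 33:A/C; 42:G/C.
That gives 8 mismatches out of 48 aligned sites, so the Hamming distance is 8.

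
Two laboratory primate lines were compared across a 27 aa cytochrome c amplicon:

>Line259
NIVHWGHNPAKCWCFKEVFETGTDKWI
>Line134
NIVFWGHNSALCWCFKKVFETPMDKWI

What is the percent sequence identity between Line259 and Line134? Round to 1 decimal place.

77.8%

Differing sites — 4:H/F; 9:P/S; 11:K/L; 17:E/K; 22:G/P; 23:T/M.
21 of the 27 sites match, so the percent identity is 21/27 × 100 = 77.8%.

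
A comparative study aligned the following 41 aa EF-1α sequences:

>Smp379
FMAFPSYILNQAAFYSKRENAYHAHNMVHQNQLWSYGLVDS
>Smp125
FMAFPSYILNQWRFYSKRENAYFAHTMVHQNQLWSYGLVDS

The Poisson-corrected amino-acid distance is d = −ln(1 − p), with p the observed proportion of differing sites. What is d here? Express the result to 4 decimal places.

0.1027

Mismatches occur at site 12 (A↔W), site 13 (A↔R), site 23 (H↔F), site 26 (N↔T).
p = 4/41 = 0.097561.
d = −ln(1 − 0.097561) = −ln(0.902439) = 0.1027.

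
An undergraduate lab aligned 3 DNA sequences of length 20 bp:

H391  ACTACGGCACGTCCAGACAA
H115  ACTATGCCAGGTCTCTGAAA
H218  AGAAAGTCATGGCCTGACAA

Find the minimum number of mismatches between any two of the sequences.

7

Pairwise Hamming distances:
  H391 vs H115: 8
  H391 vs H218: 7
  H115 vs H218: 11
The smallest is 7, between H391 and H218.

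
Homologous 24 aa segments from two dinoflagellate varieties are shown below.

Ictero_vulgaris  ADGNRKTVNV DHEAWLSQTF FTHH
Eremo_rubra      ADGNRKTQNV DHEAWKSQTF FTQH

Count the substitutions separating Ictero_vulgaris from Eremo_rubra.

3

The sequences differ at positions 8 (V/Q), 16 (L/K), 23 (H/Q).
That gives 3 mismatches out of 24 aligned sites, so the Hamming distance is 3.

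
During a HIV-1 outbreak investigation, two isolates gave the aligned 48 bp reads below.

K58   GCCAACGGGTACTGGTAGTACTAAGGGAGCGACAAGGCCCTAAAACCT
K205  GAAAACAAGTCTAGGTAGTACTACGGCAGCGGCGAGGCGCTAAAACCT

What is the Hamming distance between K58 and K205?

12

Mismatches occur at site 2 (C↔A), site 3 (C↔A), site 7 (G↔A), site 8 (G↔A), site 11 (A↔C), site 12 (C↔T), site 13 (T↔A), site 24 (A↔C), site 27 (G↔C), site 32 (A↔G), site 34 (A↔G), site 39 (C↔G).
That gives 12 mismatches out of 48 aligned sites, so the Hamming distance is 12.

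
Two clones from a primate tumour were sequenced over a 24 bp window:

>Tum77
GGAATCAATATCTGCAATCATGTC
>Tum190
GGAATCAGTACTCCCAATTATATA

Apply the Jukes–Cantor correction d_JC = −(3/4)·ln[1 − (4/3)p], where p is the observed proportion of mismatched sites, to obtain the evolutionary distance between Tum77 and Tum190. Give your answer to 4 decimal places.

Mismatches occur at site 8 (A/G), site 11 (T/C), site 12 (C/T), site 13 (T/C), site 14 (G/C), site 19 (C/T), site 22 (G/A), site 24 (C/A).
p = 8/24 = 0.333333.
d = −0.75 · ln(1 − (4/3)·0.333333) = −0.75 · ln(0.555556) = −0.75 · (-0.587786) = 0.4408.

0.4408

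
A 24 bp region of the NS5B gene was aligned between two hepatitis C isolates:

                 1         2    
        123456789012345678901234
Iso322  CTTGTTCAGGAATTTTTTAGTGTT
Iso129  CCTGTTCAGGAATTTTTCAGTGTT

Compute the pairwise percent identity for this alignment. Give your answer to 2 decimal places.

91.67%

The sequences differ at positions 2 (T/C), 18 (T/C).
22 of the 24 sites match, so the percent identity is 22/24 × 100 = 91.67%.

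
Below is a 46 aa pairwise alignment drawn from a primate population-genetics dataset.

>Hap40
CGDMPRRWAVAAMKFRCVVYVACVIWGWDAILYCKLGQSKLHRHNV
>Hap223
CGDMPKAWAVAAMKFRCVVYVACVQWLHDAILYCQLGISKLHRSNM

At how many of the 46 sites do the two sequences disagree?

Mismatches occur at site 6 (R/K), site 7 (R/A), site 25 (I/Q), site 27 (G/L), site 28 (W/H), site 35 (K/Q), site 38 (Q/I), site 44 (H/S), site 46 (V/M).
That gives 9 mismatches out of 46 aligned sites, so the Hamming distance is 9.

9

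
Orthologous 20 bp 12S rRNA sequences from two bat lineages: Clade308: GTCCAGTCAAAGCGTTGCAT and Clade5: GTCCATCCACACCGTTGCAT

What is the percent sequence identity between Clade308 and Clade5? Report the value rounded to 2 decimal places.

Differing sites — 6:G/T; 7:T/C; 10:A/C; 12:G/C.
16 of the 20 sites match, so the percent identity is 16/20 × 100 = 80.00%.

80.00%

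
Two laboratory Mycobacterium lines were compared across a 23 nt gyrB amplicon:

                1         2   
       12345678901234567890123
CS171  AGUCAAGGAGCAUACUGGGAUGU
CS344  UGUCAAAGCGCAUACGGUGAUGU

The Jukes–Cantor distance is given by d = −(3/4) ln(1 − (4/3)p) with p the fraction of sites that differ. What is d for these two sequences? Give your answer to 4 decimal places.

0.2567

Mismatches occur at site 1 (A/U), site 7 (G/A), site 9 (A/C), site 16 (U/G), site 18 (G/U).
p = 5/23 = 0.217391.
d = −0.75 · ln(1 − (4/3)·0.217391) = −0.75 · ln(0.710145) = −0.75 · (-0.342286) = 0.2567.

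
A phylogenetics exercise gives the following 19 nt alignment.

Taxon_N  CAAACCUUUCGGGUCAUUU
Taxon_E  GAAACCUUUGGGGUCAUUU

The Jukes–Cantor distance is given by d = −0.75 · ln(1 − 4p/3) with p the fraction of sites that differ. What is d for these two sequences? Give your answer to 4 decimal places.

Differing sites — 1:C/G; 10:C/G.
p = 2/19 = 0.105263.
d = −0.75 · ln(1 − (4/3)·0.105263) = −0.75 · ln(0.859649) = −0.75 · (-0.151231) = 0.1134.

0.1134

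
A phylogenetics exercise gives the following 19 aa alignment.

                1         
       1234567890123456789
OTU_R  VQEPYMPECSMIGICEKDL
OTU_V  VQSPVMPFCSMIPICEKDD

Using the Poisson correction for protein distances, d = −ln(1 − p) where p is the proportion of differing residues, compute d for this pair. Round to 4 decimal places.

0.3054

The sequences differ at positions 3 (E/S), 5 (Y/V), 8 (E/F), 13 (G/P), 19 (L/D).
p = 5/19 = 0.263158.
d = −ln(1 − 0.263158) = −ln(0.736842) = 0.3054.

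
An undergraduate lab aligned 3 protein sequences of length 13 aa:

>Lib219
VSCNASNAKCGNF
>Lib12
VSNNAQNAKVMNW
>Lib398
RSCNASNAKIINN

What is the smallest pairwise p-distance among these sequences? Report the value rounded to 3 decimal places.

Pairwise Hamming distances:
  Lib219 vs Lib12: 5
  Lib219 vs Lib398: 4
  Lib12 vs Lib398: 6
The smallest is 4 mismatches, between Lib219 and Lib398; p = 4/13 = 0.308.

0.308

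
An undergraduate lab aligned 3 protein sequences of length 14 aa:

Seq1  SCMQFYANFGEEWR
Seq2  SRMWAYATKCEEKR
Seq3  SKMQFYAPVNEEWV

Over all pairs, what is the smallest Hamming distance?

5

Pairwise Hamming distances:
  Seq1 vs Seq2: 7
  Seq1 vs Seq3: 5
  Seq2 vs Seq3: 8
The smallest is 5, between Seq1 and Seq3.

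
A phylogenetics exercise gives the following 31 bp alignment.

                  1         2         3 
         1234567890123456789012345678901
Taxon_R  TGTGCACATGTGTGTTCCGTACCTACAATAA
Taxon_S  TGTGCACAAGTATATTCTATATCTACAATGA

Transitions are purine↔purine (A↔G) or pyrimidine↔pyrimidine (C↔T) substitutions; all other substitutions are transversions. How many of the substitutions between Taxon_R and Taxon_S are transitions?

6

Mismatches occur at site 9 (T↔A, transversion), site 12 (G↔A, transition), site 14 (G↔A, transition), site 18 (C↔T, transition), site 19 (G↔A, transition), site 22 (C↔T, transition), site 30 (A↔G, transition).
Of the 7 differences, 6 transitions and 1 transversion, so the answer is 6.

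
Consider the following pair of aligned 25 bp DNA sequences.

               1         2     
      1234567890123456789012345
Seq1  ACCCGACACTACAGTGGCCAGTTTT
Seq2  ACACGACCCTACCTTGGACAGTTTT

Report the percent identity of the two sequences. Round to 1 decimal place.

Mismatches occur at site 3 (C→A), site 8 (A→C), site 13 (A→C), site 14 (G→T), site 18 (C→A).
20 of the 25 sites match, so the percent identity is 20/25 × 100 = 80.0%.

80.0%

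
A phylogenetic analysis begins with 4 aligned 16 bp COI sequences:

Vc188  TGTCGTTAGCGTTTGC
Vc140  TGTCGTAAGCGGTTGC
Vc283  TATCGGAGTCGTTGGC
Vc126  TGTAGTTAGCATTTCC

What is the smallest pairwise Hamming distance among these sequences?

2

Pairwise Hamming distances:
  Vc188 vs Vc140: 2
  Vc188 vs Vc283: 6
  Vc188 vs Vc126: 3
  Vc140 vs Vc283: 6
  Vc140 vs Vc126: 5
  Vc283 vs Vc126: 9
The smallest is 2, between Vc188 and Vc140.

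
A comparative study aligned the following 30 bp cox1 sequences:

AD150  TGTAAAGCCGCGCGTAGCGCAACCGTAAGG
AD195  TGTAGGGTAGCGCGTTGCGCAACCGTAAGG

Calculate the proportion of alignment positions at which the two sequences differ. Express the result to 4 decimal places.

The sequences differ at positions 5 (A/G), 6 (A/G), 8 (C/T), 9 (C/A), 16 (A/T).
There are 5 differences over 30 sites, so p = 5/30 = 0.1667.

0.1667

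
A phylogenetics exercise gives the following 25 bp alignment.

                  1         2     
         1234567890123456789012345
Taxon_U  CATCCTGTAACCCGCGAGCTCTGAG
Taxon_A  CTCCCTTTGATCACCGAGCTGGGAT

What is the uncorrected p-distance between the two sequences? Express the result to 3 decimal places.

Mismatches occur at site 2 (A↔T), site 3 (T↔C), site 7 (G↔T), site 9 (A↔G), site 11 (C↔T), site 13 (C↔A), site 14 (G↔C), site 21 (C↔G), site 22 (T↔G), site 25 (G↔T).
There are 10 differences over 25 sites, so p = 10/25 = 0.400.

0.400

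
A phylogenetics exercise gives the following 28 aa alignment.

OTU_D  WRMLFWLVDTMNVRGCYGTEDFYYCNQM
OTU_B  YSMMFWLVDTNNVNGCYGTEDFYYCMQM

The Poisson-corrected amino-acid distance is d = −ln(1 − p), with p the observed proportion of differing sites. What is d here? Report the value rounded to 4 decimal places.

Mismatches occur at site 1 (W→Y), site 2 (R→S), site 4 (L→M), site 11 (M→N), site 14 (R→N), site 26 (N→M).
p = 6/28 = 0.214286.
d = −ln(1 − 0.214286) = −ln(0.785714) = 0.2412.

0.2412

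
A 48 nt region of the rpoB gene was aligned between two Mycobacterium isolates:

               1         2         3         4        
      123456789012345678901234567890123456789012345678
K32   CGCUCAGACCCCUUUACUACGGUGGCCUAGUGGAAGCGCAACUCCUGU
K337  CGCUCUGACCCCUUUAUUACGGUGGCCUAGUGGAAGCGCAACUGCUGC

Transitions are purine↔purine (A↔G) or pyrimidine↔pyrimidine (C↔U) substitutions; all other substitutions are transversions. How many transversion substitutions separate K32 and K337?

2

Differing sites — 6:A/U (Tv); 17:C/U (Ti); 44:C/G (Tv); 48:U/C (Ti).
Of the 4 differences, 2 transitions and 2 transversions, so the answer is 2.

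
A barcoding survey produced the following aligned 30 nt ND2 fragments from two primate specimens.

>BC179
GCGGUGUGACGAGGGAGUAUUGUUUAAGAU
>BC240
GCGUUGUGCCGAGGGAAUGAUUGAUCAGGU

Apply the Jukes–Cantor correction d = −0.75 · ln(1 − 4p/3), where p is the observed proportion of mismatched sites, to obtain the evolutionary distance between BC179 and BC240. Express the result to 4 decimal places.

Mismatches occur at site 4 (G→U), site 9 (A→C), site 17 (G→A), site 19 (A→G), site 20 (U→A), site 22 (G→U), site 23 (U→G), site 24 (U→A), site 26 (A→C), site 29 (A→G).
p = 10/30 = 0.333333.
d = −0.75 · ln(1 − (4/3)·0.333333) = −0.75 · ln(0.555556) = −0.75 · (-0.587786) = 0.4408.

0.4408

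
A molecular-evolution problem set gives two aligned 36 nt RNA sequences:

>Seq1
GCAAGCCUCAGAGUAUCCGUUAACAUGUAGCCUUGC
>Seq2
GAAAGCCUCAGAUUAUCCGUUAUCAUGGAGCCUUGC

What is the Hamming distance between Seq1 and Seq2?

4

The sequences differ at positions 2 (C/A), 13 (G/U), 23 (A/U), 28 (U/G).
That gives 4 mismatches out of 36 aligned sites, so the Hamming distance is 4.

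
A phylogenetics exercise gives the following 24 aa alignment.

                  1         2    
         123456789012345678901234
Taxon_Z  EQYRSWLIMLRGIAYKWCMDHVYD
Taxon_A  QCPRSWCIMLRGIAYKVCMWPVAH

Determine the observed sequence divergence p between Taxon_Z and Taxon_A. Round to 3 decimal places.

The sequences differ at positions 1 (E/Q), 2 (Q/C), 3 (Y/P), 7 (L/C), 17 (W/V), 20 (D/W), 21 (H/P), 23 (Y/A), 24 (D/H).
There are 9 differences over 24 sites, so p = 9/24 = 0.375.

0.375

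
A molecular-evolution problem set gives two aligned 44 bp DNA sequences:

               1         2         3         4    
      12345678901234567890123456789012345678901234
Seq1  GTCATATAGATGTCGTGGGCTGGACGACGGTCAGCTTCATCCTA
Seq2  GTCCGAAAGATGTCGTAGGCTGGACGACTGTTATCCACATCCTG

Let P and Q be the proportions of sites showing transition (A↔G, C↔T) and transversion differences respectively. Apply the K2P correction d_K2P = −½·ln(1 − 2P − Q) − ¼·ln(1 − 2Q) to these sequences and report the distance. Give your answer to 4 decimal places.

Differing sites — 4:A/C (Tv); 5:T/G (Tv); 7:T/A (Tv); 17:G/A (Ti); 29:G/T (Tv); 32:C/T (Ti); 34:G/T (Tv); 36:T/C (Ti); 37:T/A (Tv); 44:A/G (Ti).
Of the 10 differences, 4 transitions and 6 transversions over 44 sites: P = 4/44 = 0.090909, Q = 6/44 = 0.136364.
d = −0.5·ln(0.681818) − 0.25·ln(0.727272) = −0.5·(-0.382993) − 0.25·(-0.318455) = 0.2711.

0.2711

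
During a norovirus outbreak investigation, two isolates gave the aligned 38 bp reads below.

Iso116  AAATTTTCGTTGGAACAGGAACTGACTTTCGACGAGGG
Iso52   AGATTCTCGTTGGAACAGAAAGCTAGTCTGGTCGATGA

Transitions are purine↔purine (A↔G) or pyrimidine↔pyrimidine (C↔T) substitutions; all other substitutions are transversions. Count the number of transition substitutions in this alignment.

6

The sequences differ at positions 2 (A/G, transition), 6 (T/C, transition), 19 (G/A, transition), 22 (C/G, transversion), 23 (T/C, transition), 24 (G/T, transversion), 26 (C/G, transversion), 28 (T/C, transition), 30 (C/G, transversion), 32 (A/T, transversion), 36 (G/T, transversion), 38 (G/A, transition).
Of the 12 differences, 6 transitions and 6 transversions, so the answer is 6.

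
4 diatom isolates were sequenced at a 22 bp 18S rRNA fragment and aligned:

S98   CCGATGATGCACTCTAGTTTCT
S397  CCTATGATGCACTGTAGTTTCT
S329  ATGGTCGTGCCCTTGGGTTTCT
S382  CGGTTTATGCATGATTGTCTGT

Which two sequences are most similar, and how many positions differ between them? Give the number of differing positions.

2

Pairwise Hamming distances:
  S98 vs S397: 2
  S98 vs S329: 9
  S98 vs S382: 9
  S397 vs S329: 10
  S397 vs S382: 10
  S329 vs S382: 13
The smallest is 2, between S98 and S397.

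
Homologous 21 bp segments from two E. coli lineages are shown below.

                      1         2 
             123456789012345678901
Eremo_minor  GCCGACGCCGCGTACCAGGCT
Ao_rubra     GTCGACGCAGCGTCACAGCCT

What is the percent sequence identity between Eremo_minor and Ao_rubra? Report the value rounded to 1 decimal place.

The sequences differ at positions 2 (C/T), 9 (C/A), 14 (A/C), 15 (C/A), 19 (G/C).
16 of the 21 sites match, so the percent identity is 16/21 × 100 = 76.2%.

76.2%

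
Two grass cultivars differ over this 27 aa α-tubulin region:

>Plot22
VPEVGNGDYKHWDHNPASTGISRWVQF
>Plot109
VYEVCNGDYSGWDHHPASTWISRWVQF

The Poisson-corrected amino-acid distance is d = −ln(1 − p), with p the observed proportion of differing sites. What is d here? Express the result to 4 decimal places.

Differing sites — 2:P/Y; 5:G/C; 10:K/S; 11:H/G; 15:N/H; 20:G/W.
p = 6/27 = 0.222222.
d = −ln(1 − 0.222222) = −ln(0.777778) = 0.2513.

0.2513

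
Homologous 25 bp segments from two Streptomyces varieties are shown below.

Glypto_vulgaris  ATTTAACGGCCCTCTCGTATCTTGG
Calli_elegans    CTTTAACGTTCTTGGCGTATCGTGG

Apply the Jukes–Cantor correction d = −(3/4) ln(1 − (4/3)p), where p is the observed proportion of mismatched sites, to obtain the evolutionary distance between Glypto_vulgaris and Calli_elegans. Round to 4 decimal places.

0.3505

The sequences differ at positions 1 (A/C), 9 (G/T), 10 (C/T), 12 (C/T), 14 (C/G), 15 (T/G), 22 (T/G).
p = 7/25 = 0.280000.
d = −0.75 · ln(1 − (4/3)·0.280000) = −0.75 · ln(0.626667) = −0.75 · (-0.467340) = 0.3505.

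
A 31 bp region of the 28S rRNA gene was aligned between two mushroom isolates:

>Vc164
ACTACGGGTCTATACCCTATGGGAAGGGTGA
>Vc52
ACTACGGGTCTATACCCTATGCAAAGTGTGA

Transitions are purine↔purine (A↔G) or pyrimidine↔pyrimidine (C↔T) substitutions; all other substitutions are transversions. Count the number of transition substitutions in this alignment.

Mismatches occur at site 22 (G/C, transversion), site 23 (G/A, transition), site 27 (G/T, transversion).
Of the 3 differences, 1 transition and 2 transversions, so the answer is 1.

1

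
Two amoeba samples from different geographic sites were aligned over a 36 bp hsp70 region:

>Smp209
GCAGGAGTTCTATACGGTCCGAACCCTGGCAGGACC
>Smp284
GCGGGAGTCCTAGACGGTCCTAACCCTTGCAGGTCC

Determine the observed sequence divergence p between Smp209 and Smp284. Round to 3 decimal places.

The sequences differ at positions 3 (A/G), 9 (T/C), 13 (T/G), 21 (G/T), 28 (G/T), 34 (A/T).
There are 6 differences over 36 sites, so p = 6/36 = 0.167.

0.167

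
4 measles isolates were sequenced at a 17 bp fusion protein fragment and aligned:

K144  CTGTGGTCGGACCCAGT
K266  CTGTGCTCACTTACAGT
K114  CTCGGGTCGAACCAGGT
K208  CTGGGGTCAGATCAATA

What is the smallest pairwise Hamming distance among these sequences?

5

Pairwise Hamming distances:
  K144 vs K266: 6
  K144 vs K114: 5
  K144 vs K208: 6
  K266 vs K114: 10
  K266 vs K208: 8
  K114 vs K208: 7
The smallest is 5, between K144 and K114.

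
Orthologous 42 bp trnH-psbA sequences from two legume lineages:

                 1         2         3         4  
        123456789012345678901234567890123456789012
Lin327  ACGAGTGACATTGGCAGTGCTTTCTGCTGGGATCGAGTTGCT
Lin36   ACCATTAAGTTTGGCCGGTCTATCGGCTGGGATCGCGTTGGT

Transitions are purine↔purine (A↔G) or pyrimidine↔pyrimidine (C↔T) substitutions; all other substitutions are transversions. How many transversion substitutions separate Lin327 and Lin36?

11

Mismatches occur at site 3 (G→C, transversion), site 5 (G→T, transversion), site 7 (G→A, transition), site 9 (C→G, transversion), site 10 (A→T, transversion), site 16 (A→C, transversion), site 18 (T→G, transversion), site 19 (G→T, transversion), site 22 (T→A, transversion), site 25 (T→G, transversion), site 36 (A→C, transversion), site 41 (C→G, transversion).
Of the 12 differences, 1 transition and 11 transversions, so the answer is 11.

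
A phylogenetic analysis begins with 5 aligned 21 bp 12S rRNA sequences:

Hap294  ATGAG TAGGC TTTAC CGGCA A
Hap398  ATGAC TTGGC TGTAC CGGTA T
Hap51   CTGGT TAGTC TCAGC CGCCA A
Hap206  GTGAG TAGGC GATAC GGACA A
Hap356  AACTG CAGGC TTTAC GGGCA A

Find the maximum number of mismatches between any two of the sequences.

Pairwise Hamming distances:
  Hap294 vs Hap398: 5
  Hap294 vs Hap51: 8
  Hap294 vs Hap206: 5
  Hap294 vs Hap356: 5
  Hap398 vs Hap51: 11
  Hap398 vs Hap206: 9
  Hap398 vs Hap356: 10
  Hap51 vs Hap206: 10
  Hap51 vs Hap356: 12
  Hap206 vs Hap356: 8
The largest is 12, between Hap51 and Hap356.

12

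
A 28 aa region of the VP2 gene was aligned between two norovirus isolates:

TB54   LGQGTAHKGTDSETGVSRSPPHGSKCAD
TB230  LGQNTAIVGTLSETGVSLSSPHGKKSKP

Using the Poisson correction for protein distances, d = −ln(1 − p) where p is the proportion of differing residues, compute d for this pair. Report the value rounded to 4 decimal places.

0.4418

Differing sites — 4:G/N; 7:H/I; 8:K/V; 11:D/L; 18:R/L; 20:P/S; 24:S/K; 26:C/S; 27:A/K; 28:D/P.
p = 10/28 = 0.357143.
d = −ln(1 − 0.357143) = −ln(0.642857) = 0.4418.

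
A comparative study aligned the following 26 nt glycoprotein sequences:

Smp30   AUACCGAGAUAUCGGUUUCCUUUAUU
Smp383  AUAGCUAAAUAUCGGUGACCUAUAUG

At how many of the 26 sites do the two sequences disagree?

Differing sites — 4:C/G; 6:G/U; 8:G/A; 17:U/G; 18:U/A; 22:U/A; 26:U/G.
That gives 7 mismatches out of 26 aligned sites, so the Hamming distance is 7.

7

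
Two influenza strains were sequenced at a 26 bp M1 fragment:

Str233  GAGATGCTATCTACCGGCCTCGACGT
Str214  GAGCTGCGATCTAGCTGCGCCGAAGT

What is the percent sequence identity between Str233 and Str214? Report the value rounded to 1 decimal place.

73.1%

Mismatches occur at site 4 (A/C), site 8 (T/G), site 14 (C/G), site 16 (G/T), site 19 (C/G), site 20 (T/C), site 24 (C/A).
19 of the 26 sites match, so the percent identity is 19/26 × 100 = 73.1%.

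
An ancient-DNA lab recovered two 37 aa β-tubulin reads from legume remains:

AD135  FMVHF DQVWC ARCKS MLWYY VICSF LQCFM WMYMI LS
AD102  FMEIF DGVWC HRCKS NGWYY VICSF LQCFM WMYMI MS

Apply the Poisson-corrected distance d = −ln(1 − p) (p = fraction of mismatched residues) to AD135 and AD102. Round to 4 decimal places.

0.2097

Differing sites — 3:V/E; 4:H/I; 7:Q/G; 11:A/H; 16:M/N; 17:L/G; 36:L/M.
p = 7/37 = 0.189189.
d = −ln(1 − 0.189189) = −ln(0.810811) = 0.2097.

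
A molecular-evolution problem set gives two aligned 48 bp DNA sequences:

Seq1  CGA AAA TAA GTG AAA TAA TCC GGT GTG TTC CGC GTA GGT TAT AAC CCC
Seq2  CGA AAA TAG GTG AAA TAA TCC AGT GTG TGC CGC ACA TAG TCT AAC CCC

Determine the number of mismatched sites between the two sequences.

Mismatches occur at site 9 (A→G), site 22 (G→A), site 29 (T→G), site 34 (G→A), site 35 (T→C), site 37 (G→T), site 38 (G→A), site 39 (T→G), site 41 (A→C).
That gives 9 mismatches out of 48 aligned sites, so the Hamming distance is 9.

9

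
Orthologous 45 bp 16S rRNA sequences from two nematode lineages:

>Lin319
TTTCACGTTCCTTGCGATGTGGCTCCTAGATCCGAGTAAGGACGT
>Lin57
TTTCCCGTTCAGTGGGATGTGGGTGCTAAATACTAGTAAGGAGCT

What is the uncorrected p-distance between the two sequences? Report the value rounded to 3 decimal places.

The sequences differ at positions 5 (A/C), 11 (C/A), 12 (T/G), 15 (C/G), 23 (C/G), 25 (C/G), 29 (G/A), 32 (C/A), 34 (G/T), 43 (C/G), 44 (G/C).
There are 11 differences over 45 sites, so p = 11/45 = 0.244.

0.244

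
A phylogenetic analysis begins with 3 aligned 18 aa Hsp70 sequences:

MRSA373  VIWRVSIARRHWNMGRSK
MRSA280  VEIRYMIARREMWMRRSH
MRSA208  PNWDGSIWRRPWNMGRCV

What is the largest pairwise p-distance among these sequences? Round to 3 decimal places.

Pairwise Hamming distances:
  MRSA373 vs MRSA280: 9
  MRSA373 vs MRSA208: 8
  MRSA280 vs MRSA208: 13
The largest is 13 mismatches, between MRSA280 and MRSA208; p = 13/18 = 0.722.

0.722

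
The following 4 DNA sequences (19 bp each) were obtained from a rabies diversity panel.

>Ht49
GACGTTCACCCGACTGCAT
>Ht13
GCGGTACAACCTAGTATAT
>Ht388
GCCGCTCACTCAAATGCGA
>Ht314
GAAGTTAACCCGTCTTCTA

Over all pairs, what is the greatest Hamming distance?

12

Pairwise Hamming distances:
  Ht49 vs Ht13: 8
  Ht49 vs Ht388: 7
  Ht49 vs Ht314: 6
  Ht13 vs Ht388: 11
  Ht13 vs Ht314: 12
  Ht388 vs Ht314: 10
The largest is 12, between Ht13 and Ht314.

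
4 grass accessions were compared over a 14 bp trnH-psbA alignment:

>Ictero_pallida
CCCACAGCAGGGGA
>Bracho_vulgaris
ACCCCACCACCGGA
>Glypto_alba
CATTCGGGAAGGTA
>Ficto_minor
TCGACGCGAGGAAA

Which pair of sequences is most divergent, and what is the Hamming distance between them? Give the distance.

10

Pairwise Hamming distances:
  Ictero_pallida vs Bracho_vulgaris: 5
  Ictero_pallida vs Glypto_alba: 7
  Ictero_pallida vs Ficto_minor: 7
  Bracho_vulgaris vs Glypto_alba: 10
  Bracho_vulgaris vs Ficto_minor: 9
  Glypto_alba vs Ficto_minor: 8
The largest is 10, between Bracho_vulgaris and Glypto_alba.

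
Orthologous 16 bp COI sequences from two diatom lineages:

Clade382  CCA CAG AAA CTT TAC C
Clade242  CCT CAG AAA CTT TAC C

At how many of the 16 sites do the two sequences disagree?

A single mismatch occurs at site 3 (A→T).
That gives 1 mismatch out of 16 aligned sites, so the Hamming distance is 1.

1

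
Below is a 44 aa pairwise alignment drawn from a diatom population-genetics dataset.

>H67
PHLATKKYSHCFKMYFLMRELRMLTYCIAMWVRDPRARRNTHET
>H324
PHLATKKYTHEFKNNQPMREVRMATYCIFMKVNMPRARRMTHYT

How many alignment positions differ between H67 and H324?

14

Mismatches occur at site 9 (S/T), site 11 (C/E), site 14 (M/N), site 15 (Y/N), site 16 (F/Q), site 17 (L/P), site 21 (L/V), site 24 (L/A), site 29 (A/F), site 31 (W/K), site 33 (R/N), site 34 (D/M), site 40 (N/M), site 43 (E/Y).
That gives 14 mismatches out of 44 aligned sites, so the Hamming distance is 14.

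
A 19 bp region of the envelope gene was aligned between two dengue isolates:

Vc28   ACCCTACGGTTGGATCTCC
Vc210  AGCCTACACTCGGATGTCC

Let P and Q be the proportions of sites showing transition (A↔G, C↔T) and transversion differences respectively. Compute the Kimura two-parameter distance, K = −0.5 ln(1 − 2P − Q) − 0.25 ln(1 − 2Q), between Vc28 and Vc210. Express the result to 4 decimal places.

0.3246

The sequences differ at positions 2 (C/G, transversion), 8 (G/A, transition), 9 (G/C, transversion), 11 (T/C, transition), 16 (C/G, transversion).
Of the 5 differences, 2 transitions and 3 transversions over 19 sites: P = 2/19 = 0.105263, Q = 3/19 = 0.157895.
d = −0.5·ln(0.631579) − 0.25·ln(0.684210) = −0.5·(-0.459532) − 0.25·(-0.379490) = 0.3246.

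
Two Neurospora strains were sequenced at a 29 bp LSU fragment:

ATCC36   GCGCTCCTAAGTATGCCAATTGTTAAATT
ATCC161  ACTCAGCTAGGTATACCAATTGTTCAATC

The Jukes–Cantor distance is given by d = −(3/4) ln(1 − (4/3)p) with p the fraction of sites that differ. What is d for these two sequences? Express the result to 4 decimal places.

Mismatches occur at site 1 (G→A), site 3 (G→T), site 5 (T→A), site 6 (C→G), site 10 (A→G), site 15 (G→A), site 25 (A→C), site 29 (T→C).
p = 8/29 = 0.275862.
d = −0.75 · ln(1 − (4/3)·0.275862) = −0.75 · ln(0.632184) = −0.75 · (-0.458575) = 0.3439.

0.3439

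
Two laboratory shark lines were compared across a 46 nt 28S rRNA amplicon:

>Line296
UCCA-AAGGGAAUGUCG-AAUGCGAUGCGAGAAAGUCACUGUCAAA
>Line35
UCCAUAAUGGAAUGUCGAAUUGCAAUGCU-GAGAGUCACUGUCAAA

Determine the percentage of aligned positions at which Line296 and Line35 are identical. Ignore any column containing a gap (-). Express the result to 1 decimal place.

88.4%

Excluding the 3 gap columns leaves 43 comparable sites.
Differing sites — 8:G/U; 20:A/U; 24:G/A; 29:G/U; 33:A/G.
38 of the 43 comparable sites match, so the percent identity is 38/43 × 100 = 88.4%.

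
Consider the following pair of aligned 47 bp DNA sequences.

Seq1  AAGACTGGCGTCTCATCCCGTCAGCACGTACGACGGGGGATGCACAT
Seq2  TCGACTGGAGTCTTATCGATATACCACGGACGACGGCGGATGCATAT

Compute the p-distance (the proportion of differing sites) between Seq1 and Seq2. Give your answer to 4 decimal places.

Differing sites — 1:A/T; 2:A/C; 9:C/A; 14:C/T; 18:C/G; 19:C/A; 20:G/T; 21:T/A; 22:C/T; 24:G/C; 29:T/G; 37:G/C; 45:C/T.
There are 13 differences over 47 sites, so p = 13/47 = 0.2766.

0.2766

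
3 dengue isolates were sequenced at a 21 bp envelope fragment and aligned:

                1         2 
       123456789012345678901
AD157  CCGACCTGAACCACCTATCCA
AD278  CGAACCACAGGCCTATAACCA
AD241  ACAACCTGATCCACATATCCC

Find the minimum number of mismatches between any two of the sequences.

Pairwise Hamming distances:
  AD157 vs AD278: 10
  AD157 vs AD241: 5
  AD278 vs AD241: 10
The smallest is 5, between AD157 and AD241.

5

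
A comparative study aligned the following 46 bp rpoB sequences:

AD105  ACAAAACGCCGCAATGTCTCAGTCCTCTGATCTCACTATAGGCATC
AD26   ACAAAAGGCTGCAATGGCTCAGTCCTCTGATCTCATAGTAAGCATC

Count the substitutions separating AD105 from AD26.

Differing sites — 7:C/G; 10:C/T; 17:T/G; 36:C/T; 37:T/A; 38:A/G; 41:G/A.
That gives 7 mismatches out of 46 aligned sites, so the Hamming distance is 7.

7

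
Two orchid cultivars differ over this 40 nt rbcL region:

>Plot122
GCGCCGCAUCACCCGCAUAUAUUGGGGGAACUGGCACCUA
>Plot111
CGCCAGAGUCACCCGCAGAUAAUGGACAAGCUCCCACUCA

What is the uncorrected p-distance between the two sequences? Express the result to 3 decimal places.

0.400

Differing sites — 1:G/C; 2:C/G; 3:G/C; 5:C/A; 7:C/A; 8:A/G; 18:U/G; 22:U/A; 26:G/A; 27:G/C; 28:G/A; 30:A/G; 33:G/C; 34:G/C; 38:C/U; 39:U/C.
There are 16 differences over 40 sites, so p = 16/40 = 0.400.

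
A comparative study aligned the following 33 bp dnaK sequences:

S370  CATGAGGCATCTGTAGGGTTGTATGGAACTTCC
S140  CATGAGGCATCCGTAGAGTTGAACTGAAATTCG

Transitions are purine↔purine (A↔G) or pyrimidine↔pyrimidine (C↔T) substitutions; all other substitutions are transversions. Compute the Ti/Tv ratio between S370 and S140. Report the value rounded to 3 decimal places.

Differing sites — 12:T/C (Ti); 17:G/A (Ti); 22:T/A (Tv); 24:T/C (Ti); 25:G/T (Tv); 29:C/A (Tv); 33:C/G (Tv).
Of the 7 differences, 3 transitions and 4 transversions, so Ti/Tv = 3/4 = 0.750.

0.750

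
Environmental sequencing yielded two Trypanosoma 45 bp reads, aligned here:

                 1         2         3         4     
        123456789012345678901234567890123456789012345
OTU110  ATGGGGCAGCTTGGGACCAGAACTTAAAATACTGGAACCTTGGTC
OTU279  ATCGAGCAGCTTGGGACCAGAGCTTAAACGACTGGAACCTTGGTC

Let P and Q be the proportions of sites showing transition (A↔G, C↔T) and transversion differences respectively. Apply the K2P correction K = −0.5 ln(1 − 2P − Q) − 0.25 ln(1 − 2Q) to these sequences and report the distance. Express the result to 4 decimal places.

0.1203

The sequences differ at positions 3 (G/C, transversion), 5 (G/A, transition), 22 (A/G, transition), 29 (A/C, transversion), 30 (T/G, transversion).
Of the 5 differences, 2 transitions and 3 transversions over 45 sites: P = 2/45 = 0.044444, Q = 3/45 = 0.066667.
d = −0.5·ln(0.844445) − 0.25·ln(0.866666) = −0.5·(-0.169076) − 0.25·(-0.143102) = 0.1203.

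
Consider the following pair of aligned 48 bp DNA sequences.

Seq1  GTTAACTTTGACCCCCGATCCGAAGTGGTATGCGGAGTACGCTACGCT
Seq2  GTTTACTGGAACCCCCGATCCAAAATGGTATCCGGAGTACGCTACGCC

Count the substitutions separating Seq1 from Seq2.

Differing sites — 4:A/T; 8:T/G; 9:T/G; 10:G/A; 22:G/A; 25:G/A; 32:G/C; 48:T/C.
That gives 8 mismatches out of 48 aligned sites, so the Hamming distance is 8.

8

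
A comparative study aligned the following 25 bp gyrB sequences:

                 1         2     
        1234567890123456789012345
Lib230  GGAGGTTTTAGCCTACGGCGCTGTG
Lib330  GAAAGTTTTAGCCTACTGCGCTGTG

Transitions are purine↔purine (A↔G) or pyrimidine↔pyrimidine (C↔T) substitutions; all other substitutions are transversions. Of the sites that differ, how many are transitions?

2

Differing sites — 2:G/A (Ti); 4:G/A (Ti); 17:G/T (Tv).
Of the 3 differences, 2 transitions and 1 transversion, so the answer is 2.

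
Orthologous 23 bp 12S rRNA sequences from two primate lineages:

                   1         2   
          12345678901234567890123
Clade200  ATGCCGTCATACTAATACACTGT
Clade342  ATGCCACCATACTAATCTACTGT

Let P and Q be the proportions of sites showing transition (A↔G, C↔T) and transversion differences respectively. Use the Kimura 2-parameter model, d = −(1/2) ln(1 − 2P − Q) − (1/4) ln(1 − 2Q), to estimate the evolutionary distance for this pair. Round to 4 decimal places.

0.2042

Mismatches occur at site 6 (G↔A, transition), site 7 (T↔C, transition), site 17 (A↔C, transversion), site 18 (C↔T, transition).
Of the 4 differences, 3 transitions and 1 transversion over 23 sites: P = 3/23 = 0.130435, Q = 1/23 = 0.043478.
d = −0.5·ln(0.695652) − 0.25·ln(0.913044) = −0.5·(-0.362906) − 0.25·(-0.090971) = 0.2042.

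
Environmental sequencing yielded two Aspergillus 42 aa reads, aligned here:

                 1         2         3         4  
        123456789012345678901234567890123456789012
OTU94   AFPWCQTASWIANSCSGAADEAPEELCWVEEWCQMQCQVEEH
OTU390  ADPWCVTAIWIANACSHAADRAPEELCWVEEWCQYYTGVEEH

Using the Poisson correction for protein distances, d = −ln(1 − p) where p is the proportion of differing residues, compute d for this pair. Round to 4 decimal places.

0.2719

Differing sites — 2:F/D; 6:Q/V; 9:S/I; 14:S/A; 17:G/H; 21:E/R; 35:M/Y; 36:Q/Y; 37:C/T; 38:Q/G.
p = 10/42 = 0.238095.
d = −ln(1 − 0.238095) = −ln(0.761905) = 0.2719.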